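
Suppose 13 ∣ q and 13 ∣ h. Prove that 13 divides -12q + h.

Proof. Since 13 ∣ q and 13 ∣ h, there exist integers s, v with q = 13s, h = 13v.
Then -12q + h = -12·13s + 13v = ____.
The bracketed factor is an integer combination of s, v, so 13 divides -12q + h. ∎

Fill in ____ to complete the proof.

13(-12s + v)

Pull the common 13 out of every term: -12·13s + 13v = 13(-12s + v).
-12s + v is an integer, which exhibits the divisibility.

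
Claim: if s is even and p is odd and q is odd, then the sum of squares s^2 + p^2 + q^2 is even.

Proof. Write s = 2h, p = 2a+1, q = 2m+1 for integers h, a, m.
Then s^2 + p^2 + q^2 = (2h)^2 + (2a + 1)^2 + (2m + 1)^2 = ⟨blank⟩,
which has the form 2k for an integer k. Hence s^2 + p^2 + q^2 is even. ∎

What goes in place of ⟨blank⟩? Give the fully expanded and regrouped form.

2(2a^2 + 2a + 2h^2 + 2m^2 + 2m + 1)

(2h)^2 + (2a + 1)^2 + (2m + 1)^2 = 4a^2 + 4a + 4h^2 + 4m^2 + 4m + 2
= 2(2a^2 + 2a + 2h^2 + 2m^2 + 2m + 1).
Since 2a^2 + 2a + 2h^2 + 2m^2 + 2m + 1 is an integer, the sum of squares is of the form 2k for an integer k.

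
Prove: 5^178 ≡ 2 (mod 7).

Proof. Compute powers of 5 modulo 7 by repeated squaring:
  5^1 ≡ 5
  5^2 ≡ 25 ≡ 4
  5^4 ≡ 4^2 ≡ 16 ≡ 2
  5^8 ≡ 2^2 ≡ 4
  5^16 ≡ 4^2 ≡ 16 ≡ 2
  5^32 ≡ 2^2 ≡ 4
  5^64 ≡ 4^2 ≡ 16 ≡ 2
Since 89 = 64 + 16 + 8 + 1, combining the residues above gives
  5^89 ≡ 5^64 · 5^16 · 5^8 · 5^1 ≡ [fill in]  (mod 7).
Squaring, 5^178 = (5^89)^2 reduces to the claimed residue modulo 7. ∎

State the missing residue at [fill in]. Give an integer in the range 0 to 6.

5^64 · 5^16 · 5^8 · 5^1 ≡ 2 · 2 · 4 · 5 = 80.
80 mod 7 = 3, so 5^89 ≡ 3 (mod 7).

3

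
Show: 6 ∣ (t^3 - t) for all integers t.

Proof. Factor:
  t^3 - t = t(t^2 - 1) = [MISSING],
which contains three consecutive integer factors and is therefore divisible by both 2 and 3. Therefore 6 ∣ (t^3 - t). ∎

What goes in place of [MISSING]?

(t - 1)t(t + 1)

t(t^2 - 1) = t(t - 1)(t + 1) = (t - 1)t(t + 1).
These three factors are consecutive integers, so their product is divisible by 6.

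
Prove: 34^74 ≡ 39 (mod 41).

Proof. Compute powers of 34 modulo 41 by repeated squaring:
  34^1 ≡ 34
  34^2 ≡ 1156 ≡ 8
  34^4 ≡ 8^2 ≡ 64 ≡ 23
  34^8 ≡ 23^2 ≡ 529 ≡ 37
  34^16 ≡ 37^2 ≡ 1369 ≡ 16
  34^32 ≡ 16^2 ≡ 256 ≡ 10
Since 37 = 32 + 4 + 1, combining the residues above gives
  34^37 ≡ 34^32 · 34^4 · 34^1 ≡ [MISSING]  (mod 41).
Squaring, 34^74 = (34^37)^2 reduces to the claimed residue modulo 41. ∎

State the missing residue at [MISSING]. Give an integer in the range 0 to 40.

34^32 · 34^4 · 34^1 ≡ 10 · 23 · 34 = 7820.
7820 mod 41 = 30, so 34^37 ≡ 30 (mod 41).

30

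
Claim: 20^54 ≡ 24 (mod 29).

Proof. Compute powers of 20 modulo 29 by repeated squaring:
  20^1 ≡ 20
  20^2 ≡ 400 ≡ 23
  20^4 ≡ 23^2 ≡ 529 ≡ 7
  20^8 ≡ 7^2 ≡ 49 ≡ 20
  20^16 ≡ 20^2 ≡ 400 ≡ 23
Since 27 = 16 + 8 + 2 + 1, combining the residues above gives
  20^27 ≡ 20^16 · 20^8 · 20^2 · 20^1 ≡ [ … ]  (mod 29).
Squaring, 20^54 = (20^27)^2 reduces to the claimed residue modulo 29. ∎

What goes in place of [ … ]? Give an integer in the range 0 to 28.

16

20^16 · 20^8 · 20^2 · 20^1 ≡ 23 · 20 · 23 · 20 = 211600.
211600 mod 29 = 16, so 20^27 ≡ 16 (mod 29).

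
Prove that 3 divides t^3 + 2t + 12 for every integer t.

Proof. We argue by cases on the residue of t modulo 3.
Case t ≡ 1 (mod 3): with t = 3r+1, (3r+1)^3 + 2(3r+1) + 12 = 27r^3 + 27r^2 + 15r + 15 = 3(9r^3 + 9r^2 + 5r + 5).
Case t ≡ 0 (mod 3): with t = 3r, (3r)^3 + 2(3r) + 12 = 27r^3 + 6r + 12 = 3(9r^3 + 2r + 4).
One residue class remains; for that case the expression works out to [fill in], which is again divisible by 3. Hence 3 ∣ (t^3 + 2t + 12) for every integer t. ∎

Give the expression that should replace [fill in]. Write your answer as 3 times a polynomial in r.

Only t ≡ 2 (mod 3) is unaccounted for. Put t = 3r+2:
(3r+2)^3 + 2(3r+2) + 12 expands to 27r^3 + 54r^2 + 42r + 24,
and factoring out 3 leaves 3(9r^3 + 18r^2 + 14r + 8).

3(9r^3 + 18r^2 + 14r + 8)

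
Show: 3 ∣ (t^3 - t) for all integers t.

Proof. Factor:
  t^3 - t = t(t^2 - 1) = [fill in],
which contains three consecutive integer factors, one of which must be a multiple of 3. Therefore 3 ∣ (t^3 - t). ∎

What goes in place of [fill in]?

(t - 1)t(t + 1)

t(t^2 - 1) = t(t - 1)(t + 1) = (t - 1)t(t + 1).
These three factors are consecutive integers, so their product is divisible by 3.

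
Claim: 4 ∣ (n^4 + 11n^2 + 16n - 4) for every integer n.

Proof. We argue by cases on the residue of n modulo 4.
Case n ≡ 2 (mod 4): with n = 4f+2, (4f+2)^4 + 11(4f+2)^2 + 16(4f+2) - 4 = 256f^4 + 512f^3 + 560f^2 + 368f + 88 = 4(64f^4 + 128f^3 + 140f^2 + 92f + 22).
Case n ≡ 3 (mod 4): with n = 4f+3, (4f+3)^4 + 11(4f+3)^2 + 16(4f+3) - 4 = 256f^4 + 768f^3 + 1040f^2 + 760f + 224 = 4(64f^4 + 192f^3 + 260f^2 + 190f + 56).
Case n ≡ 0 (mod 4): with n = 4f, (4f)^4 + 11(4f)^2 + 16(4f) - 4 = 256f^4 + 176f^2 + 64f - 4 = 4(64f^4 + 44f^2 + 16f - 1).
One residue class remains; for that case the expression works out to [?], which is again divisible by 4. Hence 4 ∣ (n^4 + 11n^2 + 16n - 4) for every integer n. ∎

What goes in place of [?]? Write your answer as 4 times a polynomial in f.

Only n ≡ 1 (mod 4) is unaccounted for. Put n = 4f+1:
(4f+1)^4 + 11(4f+1)^2 + 16(4f+1) - 4 expands to 256f^4 + 256f^3 + 272f^2 + 168f + 24,
and factoring out 4 leaves 4(64f^4 + 64f^3 + 68f^2 + 42f + 6).

4(64f^4 + 64f^3 + 68f^2 + 42f + 6)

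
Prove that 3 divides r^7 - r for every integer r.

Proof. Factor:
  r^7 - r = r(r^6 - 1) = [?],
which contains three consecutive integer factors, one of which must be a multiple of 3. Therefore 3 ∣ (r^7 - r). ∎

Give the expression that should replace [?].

(r - 1)r(r + 1)(r^4 + r^2 + 1)

r^6 - 1 = (r^2 - 1)(r^4 + r^2 + 1), and r^2 - 1 = (r-1)(r+1).
So r(r^6 - 1) = (r - 1)r(r + 1)(r^4 + r^2 + 1).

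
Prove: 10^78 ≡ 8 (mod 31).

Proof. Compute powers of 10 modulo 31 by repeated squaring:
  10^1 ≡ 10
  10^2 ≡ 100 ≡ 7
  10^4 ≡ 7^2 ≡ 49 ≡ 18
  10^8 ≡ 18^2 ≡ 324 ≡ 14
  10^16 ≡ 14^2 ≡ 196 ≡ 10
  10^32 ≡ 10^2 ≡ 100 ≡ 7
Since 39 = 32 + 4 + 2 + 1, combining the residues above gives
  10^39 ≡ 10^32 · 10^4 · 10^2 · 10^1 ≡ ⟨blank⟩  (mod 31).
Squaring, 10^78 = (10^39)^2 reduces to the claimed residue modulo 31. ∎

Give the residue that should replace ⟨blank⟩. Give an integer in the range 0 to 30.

10^32 · 10^4 · 10^2 · 10^1 ≡ 7 · 18 · 7 · 10 = 8820.
8820 mod 31 = 16, so 10^39 ≡ 16 (mod 31).

16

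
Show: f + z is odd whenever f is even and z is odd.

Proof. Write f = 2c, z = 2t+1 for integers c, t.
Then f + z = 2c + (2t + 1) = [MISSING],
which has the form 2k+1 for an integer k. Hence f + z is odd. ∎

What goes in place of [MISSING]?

Expanding: 2c + (2t + 1) = 2c + 2t + 1.
Every term except the constant is even, so this is 2(c + t) + 1,
and c + t ∈ ℤ gives the required form.

2(c + t) + 1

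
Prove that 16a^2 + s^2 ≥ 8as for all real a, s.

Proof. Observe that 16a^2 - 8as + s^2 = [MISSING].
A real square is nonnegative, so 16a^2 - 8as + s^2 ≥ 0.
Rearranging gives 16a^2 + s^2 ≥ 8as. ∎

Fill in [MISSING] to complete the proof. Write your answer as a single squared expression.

(4a - s)^2

The leading and trailing coefficients are 4^2 and 1^2, and 8 = 2·4·1, so the trinomial is (4a - s)^2.
Hence 16a^2 - 8as + s^2 ≥ 0.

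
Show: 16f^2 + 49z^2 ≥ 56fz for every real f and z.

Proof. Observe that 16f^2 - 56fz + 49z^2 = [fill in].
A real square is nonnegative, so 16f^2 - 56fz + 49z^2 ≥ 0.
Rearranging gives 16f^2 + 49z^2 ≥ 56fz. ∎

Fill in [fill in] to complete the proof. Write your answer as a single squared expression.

(4f - 7z)^2

16f^2 - 56fz + 49z^2 is a perfect-square trinomial: the outer terms are (4f)^2 and (7z)^2, and the cross term is -2·4f·7z.
So 16f^2 - 56fz + 49z^2 = (4f - 7z)^2 ≥ 0.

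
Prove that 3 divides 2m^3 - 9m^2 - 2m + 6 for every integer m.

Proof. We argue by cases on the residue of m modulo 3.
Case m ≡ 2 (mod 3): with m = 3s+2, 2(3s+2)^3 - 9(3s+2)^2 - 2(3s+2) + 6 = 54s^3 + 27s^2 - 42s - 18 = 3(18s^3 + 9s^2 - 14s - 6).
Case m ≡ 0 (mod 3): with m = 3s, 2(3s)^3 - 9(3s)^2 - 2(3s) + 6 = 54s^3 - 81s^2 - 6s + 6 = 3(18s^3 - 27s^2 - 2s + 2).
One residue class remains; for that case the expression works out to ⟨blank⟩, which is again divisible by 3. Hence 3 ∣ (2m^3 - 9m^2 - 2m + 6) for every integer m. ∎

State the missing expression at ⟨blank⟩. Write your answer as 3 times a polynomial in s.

Only m ≡ 1 (mod 3) is unaccounted for. Put m = 3s+1:
2(3s+1)^3 - 9(3s+1)^2 - 2(3s+1) + 6 expands to 54s^3 - 27s^2 - 42s - 3,
and factoring out 3 leaves 3(18s^3 - 9s^2 - 14s - 1).

3(18s^3 - 9s^2 - 14s - 1)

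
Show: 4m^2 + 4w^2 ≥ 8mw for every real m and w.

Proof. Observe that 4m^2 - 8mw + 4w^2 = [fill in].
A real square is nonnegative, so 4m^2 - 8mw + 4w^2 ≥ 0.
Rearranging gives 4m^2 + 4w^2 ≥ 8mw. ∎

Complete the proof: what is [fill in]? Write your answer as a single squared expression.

4m^2 - 8mw + 4w^2 is a perfect-square trinomial: the outer terms are (2m)^2 and (2w)^2, and the cross term is -2·2m·2w.
So 4m^2 - 8mw + 4w^2 = (2m - 2w)^2 ≥ 0.

(2m - 2w)^2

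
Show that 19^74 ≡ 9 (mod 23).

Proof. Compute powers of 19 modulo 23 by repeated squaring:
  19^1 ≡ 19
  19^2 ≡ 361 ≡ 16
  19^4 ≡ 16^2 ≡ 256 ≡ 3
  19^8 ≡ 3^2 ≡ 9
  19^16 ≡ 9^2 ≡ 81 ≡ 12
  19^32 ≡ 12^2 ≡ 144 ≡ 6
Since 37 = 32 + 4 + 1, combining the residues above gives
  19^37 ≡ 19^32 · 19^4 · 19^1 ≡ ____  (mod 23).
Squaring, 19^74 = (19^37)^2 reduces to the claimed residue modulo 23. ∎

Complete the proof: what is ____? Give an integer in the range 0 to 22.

20

Multiply the listed residues: 6 · 3 · 19 = 18 → 342.
Reducing modulo 23: 342 = 14·23 + 20, so 19^37 ≡ 20.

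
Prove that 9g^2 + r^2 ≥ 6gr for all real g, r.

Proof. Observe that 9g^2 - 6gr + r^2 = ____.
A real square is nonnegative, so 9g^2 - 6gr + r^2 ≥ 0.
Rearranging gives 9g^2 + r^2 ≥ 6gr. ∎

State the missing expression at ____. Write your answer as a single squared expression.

The leading and trailing coefficients are 3^2 and 1^2, and 6 = 2·3·1, so the trinomial is (3g - r)^2.
Hence 9g^2 - 6gr + r^2 ≥ 0.

(3g - r)^2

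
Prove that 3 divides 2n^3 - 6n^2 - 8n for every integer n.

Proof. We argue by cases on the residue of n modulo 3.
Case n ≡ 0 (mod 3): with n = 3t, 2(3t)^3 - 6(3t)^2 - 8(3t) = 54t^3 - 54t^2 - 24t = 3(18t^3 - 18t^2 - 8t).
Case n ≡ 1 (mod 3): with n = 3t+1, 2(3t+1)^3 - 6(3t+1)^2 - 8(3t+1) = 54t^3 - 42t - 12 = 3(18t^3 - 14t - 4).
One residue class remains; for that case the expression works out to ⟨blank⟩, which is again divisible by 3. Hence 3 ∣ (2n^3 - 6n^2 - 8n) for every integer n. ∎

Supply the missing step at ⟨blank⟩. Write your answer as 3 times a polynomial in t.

The residues treated are {0, 1}, so the missing case is n ≡ 2 (mod 3); write n = 3t+2.
Then 2(3t+2)^3 - 6(3t+2)^2 - 8(3t+2) = 54t^3 + 54t^2 - 24t - 24 = 3(18t^3 + 18t^2 - 8t - 8).

3(18t^3 + 18t^2 - 8t - 8)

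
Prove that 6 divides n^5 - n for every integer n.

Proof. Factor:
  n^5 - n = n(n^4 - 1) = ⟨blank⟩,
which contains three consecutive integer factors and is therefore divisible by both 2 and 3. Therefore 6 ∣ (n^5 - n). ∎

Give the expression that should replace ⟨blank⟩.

(n - 1)n(n + 1)(n^2 + 1)

n^4 - 1 = (n^2 - 1)(n^2 + 1), and n^2 - 1 = (n-1)(n+1).
So n(n^4 - 1) = (n - 1)n(n + 1)(n^2 + 1).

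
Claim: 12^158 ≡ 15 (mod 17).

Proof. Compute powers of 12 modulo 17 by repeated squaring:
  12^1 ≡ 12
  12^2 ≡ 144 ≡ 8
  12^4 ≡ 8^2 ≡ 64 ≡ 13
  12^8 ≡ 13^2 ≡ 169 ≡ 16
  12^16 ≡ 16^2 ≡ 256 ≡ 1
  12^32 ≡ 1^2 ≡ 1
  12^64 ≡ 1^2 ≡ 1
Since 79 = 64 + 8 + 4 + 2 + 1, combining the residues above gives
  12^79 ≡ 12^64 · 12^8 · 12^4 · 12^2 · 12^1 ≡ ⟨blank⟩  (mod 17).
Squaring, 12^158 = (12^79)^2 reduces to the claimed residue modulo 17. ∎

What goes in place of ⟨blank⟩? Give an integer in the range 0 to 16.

10

12^64 · 12^8 · 12^4 · 12^2 · 12^1 ≡ 1 · 16 · 13 · 8 · 12 = 19968.
19968 mod 17 = 10, so 12^79 ≡ 10 (mod 17).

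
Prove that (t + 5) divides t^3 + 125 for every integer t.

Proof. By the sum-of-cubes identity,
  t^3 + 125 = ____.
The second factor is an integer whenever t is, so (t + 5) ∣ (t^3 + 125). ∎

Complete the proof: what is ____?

(t + 5)(t^2 - 5t + 25)

a^3 + b^3 = (a + b)(a^2 - ab + b^2). With a = t, b = 5:
t^3 + 125 = (t + 5)(t^2 - 5t + 25).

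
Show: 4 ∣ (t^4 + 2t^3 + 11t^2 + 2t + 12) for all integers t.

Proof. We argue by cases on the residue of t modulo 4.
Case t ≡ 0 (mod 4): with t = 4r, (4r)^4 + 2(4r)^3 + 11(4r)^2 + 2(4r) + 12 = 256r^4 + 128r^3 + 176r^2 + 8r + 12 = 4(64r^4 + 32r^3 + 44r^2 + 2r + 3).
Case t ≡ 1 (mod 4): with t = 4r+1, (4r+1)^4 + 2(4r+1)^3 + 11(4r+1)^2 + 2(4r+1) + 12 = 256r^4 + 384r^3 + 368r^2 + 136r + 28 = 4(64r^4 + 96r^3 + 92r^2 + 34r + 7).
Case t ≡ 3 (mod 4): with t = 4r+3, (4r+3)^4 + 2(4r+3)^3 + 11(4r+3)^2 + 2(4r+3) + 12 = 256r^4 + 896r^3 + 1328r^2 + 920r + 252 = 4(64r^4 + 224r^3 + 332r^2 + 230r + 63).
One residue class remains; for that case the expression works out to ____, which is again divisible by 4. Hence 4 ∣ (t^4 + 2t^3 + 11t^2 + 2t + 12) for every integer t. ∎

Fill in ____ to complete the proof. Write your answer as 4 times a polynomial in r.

The residues treated are {0, 1, 3}, so the missing case is t ≡ 2 (mod 4); write t = 4r+2.
Then (4r+2)^4 + 2(4r+2)^3 + 11(4r+2)^2 + 2(4r+2) + 12 = 256r^4 + 640r^3 + 752r^2 + 408r + 92 = 4(64r^4 + 160r^3 + 188r^2 + 102r + 23).

4(64r^4 + 160r^3 + 188r^2 + 102r + 23)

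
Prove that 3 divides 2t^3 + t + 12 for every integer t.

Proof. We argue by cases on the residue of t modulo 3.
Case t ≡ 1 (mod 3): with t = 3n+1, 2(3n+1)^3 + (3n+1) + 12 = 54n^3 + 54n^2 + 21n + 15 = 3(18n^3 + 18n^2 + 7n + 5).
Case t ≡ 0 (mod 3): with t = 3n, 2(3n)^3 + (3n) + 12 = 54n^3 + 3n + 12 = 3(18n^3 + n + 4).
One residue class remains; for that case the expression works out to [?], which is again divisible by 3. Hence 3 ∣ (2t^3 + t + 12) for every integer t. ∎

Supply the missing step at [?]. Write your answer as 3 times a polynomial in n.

Only t ≡ 2 (mod 3) is unaccounted for. Put t = 3n+2:
2(3n+2)^3 + (3n+2) + 12 expands to 54n^3 + 108n^2 + 75n + 30,
and factoring out 3 leaves 3(18n^3 + 36n^2 + 25n + 10).

3(18n^3 + 36n^2 + 25n + 10)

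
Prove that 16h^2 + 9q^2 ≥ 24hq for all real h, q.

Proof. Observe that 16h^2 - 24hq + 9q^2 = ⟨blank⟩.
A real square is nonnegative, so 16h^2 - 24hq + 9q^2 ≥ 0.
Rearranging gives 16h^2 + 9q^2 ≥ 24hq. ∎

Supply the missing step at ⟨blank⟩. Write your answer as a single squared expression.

(4h - 3q)^2

The leading and trailing coefficients are 4^2 and 3^2, and 24 = 2·4·3, so the trinomial is (4h - 3q)^2.
Hence 16h^2 - 24hq + 9q^2 ≥ 0.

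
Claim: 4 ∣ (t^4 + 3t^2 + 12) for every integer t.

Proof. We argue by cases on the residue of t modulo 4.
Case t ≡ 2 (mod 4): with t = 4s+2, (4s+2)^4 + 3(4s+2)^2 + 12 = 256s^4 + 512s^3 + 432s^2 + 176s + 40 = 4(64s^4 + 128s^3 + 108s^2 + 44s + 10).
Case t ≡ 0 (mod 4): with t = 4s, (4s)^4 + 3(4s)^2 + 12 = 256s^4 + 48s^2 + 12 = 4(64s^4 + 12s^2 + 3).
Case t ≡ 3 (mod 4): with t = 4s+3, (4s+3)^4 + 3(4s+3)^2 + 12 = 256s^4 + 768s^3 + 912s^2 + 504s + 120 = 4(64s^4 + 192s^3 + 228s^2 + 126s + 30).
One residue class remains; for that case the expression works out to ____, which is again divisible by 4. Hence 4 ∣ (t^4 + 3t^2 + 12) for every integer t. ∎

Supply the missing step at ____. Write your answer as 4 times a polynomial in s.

4(64s^4 + 64s^3 + 36s^2 + 10s + 4)

Only t ≡ 1 (mod 4) is unaccounted for. Put t = 4s+1:
(4s+1)^4 + 3(4s+1)^2 + 12 expands to 256s^4 + 256s^3 + 144s^2 + 40s + 16,
and factoring out 4 leaves 4(64s^4 + 64s^3 + 36s^2 + 10s + 4).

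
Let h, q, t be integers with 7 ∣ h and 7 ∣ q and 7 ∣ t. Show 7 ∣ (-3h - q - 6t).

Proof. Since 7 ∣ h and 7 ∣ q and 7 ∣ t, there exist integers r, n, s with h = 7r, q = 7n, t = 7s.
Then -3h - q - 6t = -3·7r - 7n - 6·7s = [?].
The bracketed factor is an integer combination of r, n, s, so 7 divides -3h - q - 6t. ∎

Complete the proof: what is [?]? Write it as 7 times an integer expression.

7(-n - 3r - 6s)

Each term has a factor of 7: -3·7r - 7n - 6·7s = 7·(-n - 3r - 6s).
Since -n - 3r - 6s is an integer, 7 ∣ (-3h - q - 6t).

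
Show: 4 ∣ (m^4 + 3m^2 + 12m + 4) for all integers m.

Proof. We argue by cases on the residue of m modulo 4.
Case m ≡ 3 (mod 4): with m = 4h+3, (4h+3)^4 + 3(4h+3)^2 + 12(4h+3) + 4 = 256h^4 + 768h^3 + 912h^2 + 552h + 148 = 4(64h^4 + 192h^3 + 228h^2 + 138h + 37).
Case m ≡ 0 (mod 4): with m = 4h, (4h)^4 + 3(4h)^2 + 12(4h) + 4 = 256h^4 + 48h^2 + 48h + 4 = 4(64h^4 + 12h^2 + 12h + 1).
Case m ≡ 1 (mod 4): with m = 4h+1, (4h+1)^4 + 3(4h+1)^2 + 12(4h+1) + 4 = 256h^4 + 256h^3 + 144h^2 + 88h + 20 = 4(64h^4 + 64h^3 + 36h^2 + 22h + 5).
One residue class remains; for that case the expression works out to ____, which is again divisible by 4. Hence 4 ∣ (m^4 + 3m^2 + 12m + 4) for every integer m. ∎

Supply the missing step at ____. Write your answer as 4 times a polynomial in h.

Only m ≡ 2 (mod 4) is unaccounted for. Put m = 4h+2:
(4h+2)^4 + 3(4h+2)^2 + 12(4h+2) + 4 expands to 256h^4 + 512h^3 + 432h^2 + 224h + 56,
and factoring out 4 leaves 4(64h^4 + 128h^3 + 108h^2 + 56h + 14).

4(64h^4 + 128h^3 + 108h^2 + 56h + 14)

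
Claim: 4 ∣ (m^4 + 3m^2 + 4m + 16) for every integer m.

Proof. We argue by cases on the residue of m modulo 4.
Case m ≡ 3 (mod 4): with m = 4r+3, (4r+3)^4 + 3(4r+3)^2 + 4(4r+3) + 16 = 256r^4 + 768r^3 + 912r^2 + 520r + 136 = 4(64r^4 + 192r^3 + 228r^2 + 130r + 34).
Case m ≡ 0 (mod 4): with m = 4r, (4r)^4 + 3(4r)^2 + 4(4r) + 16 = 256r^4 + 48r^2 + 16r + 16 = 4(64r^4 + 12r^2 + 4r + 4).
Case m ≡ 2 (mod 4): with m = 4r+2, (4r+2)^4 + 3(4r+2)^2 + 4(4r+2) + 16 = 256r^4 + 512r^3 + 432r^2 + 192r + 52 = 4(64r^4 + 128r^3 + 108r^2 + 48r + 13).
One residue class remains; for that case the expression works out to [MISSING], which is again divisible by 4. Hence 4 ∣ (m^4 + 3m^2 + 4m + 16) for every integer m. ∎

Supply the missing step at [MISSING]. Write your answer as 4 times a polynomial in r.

4(64r^4 + 64r^3 + 36r^2 + 14r + 6)

The residues treated are {3, 0, 2}, so the missing case is m ≡ 1 (mod 4); write m = 4r+1.
Then (4r+1)^4 + 3(4r+1)^2 + 4(4r+1) + 16 = 256r^4 + 256r^3 + 144r^2 + 56r + 24 = 4(64r^4 + 64r^3 + 36r^2 + 14r + 6).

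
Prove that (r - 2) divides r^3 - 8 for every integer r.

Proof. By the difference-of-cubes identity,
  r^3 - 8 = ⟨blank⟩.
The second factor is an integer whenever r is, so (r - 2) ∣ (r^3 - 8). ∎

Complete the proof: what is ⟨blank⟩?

a^3 - b^3 = (a - b)(a^2 + ab + b^2). With a = r, b = 2:
r^3 - 8 = (r - 2)(r^2 + 2r + 4).

(r - 2)(r^2 + 2r + 4)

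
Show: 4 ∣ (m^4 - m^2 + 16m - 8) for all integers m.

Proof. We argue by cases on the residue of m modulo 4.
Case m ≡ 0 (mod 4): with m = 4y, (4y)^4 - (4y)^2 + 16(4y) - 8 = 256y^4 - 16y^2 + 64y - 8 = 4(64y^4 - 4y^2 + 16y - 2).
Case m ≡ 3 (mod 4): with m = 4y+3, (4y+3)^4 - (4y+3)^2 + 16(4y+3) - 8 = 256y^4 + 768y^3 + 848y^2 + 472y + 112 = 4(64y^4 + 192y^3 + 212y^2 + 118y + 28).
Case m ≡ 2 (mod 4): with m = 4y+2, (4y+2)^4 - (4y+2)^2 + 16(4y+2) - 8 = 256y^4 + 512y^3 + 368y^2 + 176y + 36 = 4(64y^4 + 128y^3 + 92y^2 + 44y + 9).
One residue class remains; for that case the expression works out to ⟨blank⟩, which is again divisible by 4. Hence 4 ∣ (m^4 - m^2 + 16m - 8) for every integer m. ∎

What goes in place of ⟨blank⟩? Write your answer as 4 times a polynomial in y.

4(64y^4 + 64y^3 + 20y^2 + 18y + 2)

The residues treated are {0, 3, 2}, so the missing case is m ≡ 1 (mod 4); write m = 4y+1.
Then (4y+1)^4 - (4y+1)^2 + 16(4y+1) - 8 = 256y^4 + 256y^3 + 80y^2 + 72y + 8 = 4(64y^4 + 64y^3 + 20y^2 + 18y + 2).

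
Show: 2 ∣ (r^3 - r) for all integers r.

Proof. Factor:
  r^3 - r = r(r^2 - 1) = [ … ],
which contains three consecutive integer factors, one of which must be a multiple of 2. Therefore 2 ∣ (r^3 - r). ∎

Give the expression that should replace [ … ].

r(r^2 - 1) = r(r - 1)(r + 1) = (r - 1)r(r + 1).
These three factors are consecutive integers, so their product is divisible by 2.

(r - 1)r(r + 1)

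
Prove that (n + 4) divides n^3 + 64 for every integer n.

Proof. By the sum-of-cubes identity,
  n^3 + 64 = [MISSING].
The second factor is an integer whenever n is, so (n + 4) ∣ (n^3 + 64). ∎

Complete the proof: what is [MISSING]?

a^3 + b^3 = (a + b)(a^2 - ab + b^2). With a = n, b = 4:
n^3 + 64 = (n + 4)(n^2 - 4n + 16).

(n + 4)(n^2 - 4n + 16)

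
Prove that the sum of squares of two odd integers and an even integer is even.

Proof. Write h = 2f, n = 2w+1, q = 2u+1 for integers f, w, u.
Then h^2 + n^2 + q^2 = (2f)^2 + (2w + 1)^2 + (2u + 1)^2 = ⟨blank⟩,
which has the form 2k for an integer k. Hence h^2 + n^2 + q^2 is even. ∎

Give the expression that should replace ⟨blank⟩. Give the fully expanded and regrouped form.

2(2f^2 + 2u^2 + 2u + 2w^2 + 2w + 1)

Expanding: (2f)^2 + (2w + 1)^2 + (2u + 1)^2 = 4f^2 + 4u^2 + 4u + 4w^2 + 4w + 2.
Every term is even; pulling out the factor of 2 gives 2(2f^2 + 2u^2 + 2u + 2w^2 + 2w + 1).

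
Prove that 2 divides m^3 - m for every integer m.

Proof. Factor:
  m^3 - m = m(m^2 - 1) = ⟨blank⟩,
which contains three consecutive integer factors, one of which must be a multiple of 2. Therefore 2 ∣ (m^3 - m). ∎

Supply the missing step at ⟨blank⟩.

(m - 1)m(m + 1)

m(m^2 - 1) = m(m - 1)(m + 1) = (m - 1)m(m + 1).
These three factors are consecutive integers, so their product is divisible by 2.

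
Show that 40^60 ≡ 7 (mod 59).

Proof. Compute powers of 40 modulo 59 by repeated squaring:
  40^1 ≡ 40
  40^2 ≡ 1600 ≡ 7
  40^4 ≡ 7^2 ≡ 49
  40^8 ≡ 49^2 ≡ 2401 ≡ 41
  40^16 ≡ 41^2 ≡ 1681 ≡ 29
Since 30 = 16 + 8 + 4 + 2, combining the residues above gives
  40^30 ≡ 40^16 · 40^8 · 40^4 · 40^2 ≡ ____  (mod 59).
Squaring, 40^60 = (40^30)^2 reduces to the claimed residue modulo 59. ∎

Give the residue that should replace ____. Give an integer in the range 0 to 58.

40^16 · 40^8 · 40^4 · 40^2 ≡ 29 · 41 · 49 · 7 = 407827.
407827 mod 59 = 19, so 40^30 ≡ 19 (mod 59).

19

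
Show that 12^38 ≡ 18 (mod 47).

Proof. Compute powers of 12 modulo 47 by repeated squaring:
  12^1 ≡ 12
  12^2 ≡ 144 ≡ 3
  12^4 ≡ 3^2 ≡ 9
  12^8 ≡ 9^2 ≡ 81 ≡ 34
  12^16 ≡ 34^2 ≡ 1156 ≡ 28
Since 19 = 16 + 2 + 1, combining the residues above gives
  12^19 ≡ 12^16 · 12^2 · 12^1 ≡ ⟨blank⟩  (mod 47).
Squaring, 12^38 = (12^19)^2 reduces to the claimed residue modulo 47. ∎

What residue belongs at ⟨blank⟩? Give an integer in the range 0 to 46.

12^16 · 12^2 · 12^1 ≡ 28 · 3 · 12 = 1008.
1008 mod 47 = 21, so 12^19 ≡ 21 (mod 47).

21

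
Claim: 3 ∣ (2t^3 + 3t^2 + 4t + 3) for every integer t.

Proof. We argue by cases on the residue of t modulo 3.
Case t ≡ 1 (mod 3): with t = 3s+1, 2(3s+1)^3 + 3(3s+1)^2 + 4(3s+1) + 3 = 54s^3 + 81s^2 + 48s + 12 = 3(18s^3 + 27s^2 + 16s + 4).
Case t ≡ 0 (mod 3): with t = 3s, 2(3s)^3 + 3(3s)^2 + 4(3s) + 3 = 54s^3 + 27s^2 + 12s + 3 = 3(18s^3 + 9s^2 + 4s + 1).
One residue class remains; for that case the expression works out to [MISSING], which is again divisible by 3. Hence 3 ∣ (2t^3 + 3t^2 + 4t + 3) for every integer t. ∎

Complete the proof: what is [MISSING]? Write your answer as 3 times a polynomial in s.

3(18s^3 + 45s^2 + 40s + 13)

Only t ≡ 2 (mod 3) is unaccounted for. Put t = 3s+2:
2(3s+2)^3 + 3(3s+2)^2 + 4(3s+2) + 3 expands to 54s^3 + 135s^2 + 120s + 39,
and factoring out 3 leaves 3(18s^3 + 45s^2 + 40s + 13).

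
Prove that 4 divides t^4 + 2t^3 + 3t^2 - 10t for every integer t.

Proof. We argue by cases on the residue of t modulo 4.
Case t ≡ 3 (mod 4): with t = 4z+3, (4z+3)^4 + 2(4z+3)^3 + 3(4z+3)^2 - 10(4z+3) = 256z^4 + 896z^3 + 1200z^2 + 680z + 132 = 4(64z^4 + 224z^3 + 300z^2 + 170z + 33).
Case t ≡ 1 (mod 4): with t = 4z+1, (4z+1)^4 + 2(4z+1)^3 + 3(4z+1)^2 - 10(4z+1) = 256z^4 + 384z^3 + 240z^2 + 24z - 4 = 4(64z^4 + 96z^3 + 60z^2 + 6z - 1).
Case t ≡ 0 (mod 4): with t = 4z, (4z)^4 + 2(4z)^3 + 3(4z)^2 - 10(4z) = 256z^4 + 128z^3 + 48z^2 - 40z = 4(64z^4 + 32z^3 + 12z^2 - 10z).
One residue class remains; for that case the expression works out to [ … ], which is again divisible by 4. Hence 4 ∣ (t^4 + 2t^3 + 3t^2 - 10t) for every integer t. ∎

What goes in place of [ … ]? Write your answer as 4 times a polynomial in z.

4(64z^4 + 160z^3 + 156z^2 + 58z + 6)

Only t ≡ 2 (mod 4) is unaccounted for. Put t = 4z+2:
(4z+2)^4 + 2(4z+2)^3 + 3(4z+2)^2 - 10(4z+2) expands to 256z^4 + 640z^3 + 624z^2 + 232z + 24,
and factoring out 4 leaves 4(64z^4 + 160z^3 + 156z^2 + 58z + 6).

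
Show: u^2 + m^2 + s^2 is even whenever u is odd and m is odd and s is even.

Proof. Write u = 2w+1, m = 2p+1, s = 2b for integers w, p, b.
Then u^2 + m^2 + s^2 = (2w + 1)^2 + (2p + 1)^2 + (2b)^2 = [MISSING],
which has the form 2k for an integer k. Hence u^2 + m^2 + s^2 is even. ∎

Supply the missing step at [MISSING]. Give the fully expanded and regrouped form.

Expanding: (2w + 1)^2 + (2p + 1)^2 + (2b)^2 = 4b^2 + 4p^2 + 4p + 4w^2 + 4w + 2.
Every term is even; pulling out the factor of 2 gives 2(2b^2 + 2p^2 + 2p + 2w^2 + 2w + 1).

2(2b^2 + 2p^2 + 2p + 2w^2 + 2w + 1)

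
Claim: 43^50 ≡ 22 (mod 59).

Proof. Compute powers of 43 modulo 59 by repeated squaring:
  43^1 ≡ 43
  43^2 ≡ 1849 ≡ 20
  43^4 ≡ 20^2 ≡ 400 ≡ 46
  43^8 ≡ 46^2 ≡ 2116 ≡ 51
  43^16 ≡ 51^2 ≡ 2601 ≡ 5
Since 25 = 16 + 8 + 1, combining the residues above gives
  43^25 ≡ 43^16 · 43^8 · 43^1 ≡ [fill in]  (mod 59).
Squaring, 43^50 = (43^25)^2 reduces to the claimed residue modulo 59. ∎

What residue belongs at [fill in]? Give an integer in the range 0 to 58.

50

Multiply the listed residues: 5 · 51 · 43 = 255 → 10965.
Reducing modulo 59: 10965 = 185·59 + 50, so 43^25 ≡ 50.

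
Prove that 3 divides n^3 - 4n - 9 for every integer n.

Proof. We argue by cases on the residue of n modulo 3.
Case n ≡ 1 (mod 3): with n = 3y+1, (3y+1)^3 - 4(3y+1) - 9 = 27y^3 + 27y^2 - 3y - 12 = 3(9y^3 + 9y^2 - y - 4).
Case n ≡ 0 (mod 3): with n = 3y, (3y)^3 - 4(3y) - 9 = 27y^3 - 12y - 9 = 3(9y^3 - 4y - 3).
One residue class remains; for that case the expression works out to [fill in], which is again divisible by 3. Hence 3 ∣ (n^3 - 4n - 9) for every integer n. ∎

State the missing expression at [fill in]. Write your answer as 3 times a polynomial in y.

3(9y^3 + 18y^2 + 8y - 3)

The residues treated are {1, 0}, so the missing case is n ≡ 2 (mod 3); write n = 3y+2.
Then (3y+2)^3 - 4(3y+2) - 9 = 27y^3 + 54y^2 + 24y - 9 = 3(9y^3 + 18y^2 + 8y - 3).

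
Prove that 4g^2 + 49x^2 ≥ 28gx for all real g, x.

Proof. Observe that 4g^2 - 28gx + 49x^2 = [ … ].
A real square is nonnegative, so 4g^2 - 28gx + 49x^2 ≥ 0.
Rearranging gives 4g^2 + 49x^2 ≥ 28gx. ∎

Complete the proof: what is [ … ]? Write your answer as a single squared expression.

(2g - 7x)^2

The leading and trailing coefficients are 2^2 and 7^2, and 28 = 2·2·7, so the trinomial is (2g - 7x)^2.
Hence 4g^2 - 28gx + 49x^2 ≥ 0.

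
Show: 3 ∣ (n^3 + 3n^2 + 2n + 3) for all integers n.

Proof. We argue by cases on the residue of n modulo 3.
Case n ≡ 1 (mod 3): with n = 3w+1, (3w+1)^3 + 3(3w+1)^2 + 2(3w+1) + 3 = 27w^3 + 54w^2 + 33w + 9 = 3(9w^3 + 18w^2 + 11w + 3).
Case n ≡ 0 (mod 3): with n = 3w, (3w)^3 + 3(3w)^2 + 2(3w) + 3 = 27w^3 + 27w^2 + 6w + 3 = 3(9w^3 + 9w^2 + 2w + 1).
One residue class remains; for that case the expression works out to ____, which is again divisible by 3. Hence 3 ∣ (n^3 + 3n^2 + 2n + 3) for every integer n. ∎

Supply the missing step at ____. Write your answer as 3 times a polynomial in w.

The residues treated are {1, 0}, so the missing case is n ≡ 2 (mod 3); write n = 3w+2.
Then (3w+2)^3 + 3(3w+2)^2 + 2(3w+2) + 3 = 27w^3 + 81w^2 + 78w + 27 = 3(9w^3 + 27w^2 + 26w + 9).

3(9w^3 + 27w^2 + 26w + 9)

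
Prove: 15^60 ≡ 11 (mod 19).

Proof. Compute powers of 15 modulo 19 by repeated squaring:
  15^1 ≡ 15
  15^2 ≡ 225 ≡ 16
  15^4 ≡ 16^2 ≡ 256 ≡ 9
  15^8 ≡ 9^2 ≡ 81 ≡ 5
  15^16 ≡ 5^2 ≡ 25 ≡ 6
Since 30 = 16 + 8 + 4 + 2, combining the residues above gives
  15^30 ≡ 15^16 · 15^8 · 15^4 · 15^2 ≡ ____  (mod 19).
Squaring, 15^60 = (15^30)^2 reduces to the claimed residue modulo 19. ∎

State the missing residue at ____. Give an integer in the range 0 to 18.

15^16 · 15^8 · 15^4 · 15^2 ≡ 6 · 5 · 9 · 16 = 4320.
4320 mod 19 = 7, so 15^30 ≡ 7 (mod 19).

7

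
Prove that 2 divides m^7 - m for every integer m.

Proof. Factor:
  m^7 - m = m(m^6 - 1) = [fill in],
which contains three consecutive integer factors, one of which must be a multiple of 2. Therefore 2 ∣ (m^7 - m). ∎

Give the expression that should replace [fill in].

m^6 - 1 = (m^2 - 1)(m^4 + m^2 + 1), and m^2 - 1 = (m-1)(m+1).
So m(m^6 - 1) = (m - 1)m(m + 1)(m^4 + m^2 + 1).

(m - 1)m(m + 1)(m^4 + m^2 + 1)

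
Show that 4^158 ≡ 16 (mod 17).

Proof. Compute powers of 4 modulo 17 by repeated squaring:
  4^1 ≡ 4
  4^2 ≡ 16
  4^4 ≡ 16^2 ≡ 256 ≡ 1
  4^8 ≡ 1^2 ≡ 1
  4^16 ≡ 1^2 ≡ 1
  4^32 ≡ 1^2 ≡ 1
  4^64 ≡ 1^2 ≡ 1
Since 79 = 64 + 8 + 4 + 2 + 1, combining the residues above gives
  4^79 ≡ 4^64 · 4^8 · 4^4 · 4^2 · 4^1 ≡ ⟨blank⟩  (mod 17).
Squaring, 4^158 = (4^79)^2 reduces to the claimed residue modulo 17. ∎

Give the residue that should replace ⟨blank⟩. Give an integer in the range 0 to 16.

4^64 · 4^8 · 4^4 · 4^2 · 4^1 ≡ 1 · 1 · 1 · 16 · 4 = 64.
64 mod 17 = 13, so 4^79 ≡ 13 (mod 17).

13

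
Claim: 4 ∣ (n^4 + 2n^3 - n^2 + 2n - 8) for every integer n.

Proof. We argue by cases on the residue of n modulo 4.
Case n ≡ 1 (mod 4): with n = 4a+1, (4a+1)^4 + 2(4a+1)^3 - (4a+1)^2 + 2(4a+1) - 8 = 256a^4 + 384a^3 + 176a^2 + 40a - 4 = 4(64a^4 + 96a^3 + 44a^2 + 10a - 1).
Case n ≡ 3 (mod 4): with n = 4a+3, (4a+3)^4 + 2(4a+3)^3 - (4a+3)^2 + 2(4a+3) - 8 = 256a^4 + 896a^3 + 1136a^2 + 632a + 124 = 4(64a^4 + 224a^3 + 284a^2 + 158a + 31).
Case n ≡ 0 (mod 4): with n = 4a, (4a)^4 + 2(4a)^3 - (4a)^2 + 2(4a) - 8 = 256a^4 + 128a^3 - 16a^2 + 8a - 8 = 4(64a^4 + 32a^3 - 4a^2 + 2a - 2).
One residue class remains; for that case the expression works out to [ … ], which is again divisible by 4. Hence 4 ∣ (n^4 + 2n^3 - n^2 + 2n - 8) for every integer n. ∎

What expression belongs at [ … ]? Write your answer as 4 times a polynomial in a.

4(64a^4 + 160a^3 + 140a^2 + 54a + 6)

Only n ≡ 2 (mod 4) is unaccounted for. Put n = 4a+2:
(4a+2)^4 + 2(4a+2)^3 - (4a+2)^2 + 2(4a+2) - 8 expands to 256a^4 + 640a^3 + 560a^2 + 216a + 24,
and factoring out 4 leaves 4(64a^4 + 160a^3 + 140a^2 + 54a + 6).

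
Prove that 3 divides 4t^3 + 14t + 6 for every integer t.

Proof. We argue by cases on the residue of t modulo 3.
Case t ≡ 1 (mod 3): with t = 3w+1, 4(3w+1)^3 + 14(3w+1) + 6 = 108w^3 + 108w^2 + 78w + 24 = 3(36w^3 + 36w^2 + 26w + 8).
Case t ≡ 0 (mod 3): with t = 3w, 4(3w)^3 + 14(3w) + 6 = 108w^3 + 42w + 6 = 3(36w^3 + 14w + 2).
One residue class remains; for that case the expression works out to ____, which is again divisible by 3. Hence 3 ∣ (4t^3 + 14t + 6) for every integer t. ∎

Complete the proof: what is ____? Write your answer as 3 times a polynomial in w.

3(36w^3 + 72w^2 + 62w + 22)

The residues treated are {1, 0}, so the missing case is t ≡ 2 (mod 3); write t = 3w+2.
Then 4(3w+2)^3 + 14(3w+2) + 6 = 108w^3 + 216w^2 + 186w + 66 = 3(36w^3 + 72w^2 + 62w + 22).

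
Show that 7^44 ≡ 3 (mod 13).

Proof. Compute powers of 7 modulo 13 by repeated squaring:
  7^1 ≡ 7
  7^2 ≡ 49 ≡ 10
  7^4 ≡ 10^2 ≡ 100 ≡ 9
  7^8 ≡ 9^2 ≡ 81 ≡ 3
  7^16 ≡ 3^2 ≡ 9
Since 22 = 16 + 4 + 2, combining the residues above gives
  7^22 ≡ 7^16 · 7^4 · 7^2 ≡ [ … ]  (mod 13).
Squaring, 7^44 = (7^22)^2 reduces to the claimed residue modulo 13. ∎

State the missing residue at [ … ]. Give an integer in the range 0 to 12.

4

Multiply the listed residues: 9 · 9 · 10 = 81 → 810.
Reducing modulo 13: 810 = 62·13 + 4, so 7^22 ≡ 4.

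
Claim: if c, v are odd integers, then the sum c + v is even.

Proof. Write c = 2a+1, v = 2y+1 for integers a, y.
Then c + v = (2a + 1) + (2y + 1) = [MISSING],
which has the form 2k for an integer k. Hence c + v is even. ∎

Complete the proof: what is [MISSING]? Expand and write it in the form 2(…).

2(a + y + 1)

Expanding: (2a + 1) + (2y + 1) = 2a + 2y + 2.
Every term is even; pulling out the factor of 2 gives 2(a + y + 1).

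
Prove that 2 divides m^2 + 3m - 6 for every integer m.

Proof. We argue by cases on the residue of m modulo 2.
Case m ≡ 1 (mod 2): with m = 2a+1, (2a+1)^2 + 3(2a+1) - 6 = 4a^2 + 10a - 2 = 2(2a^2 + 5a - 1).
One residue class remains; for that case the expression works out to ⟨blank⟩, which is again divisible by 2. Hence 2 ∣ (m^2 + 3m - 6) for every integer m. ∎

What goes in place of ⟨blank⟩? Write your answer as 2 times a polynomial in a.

2(2a^2 + 3a - 3)

Only m ≡ 0 (mod 2) is unaccounted for. Put m = 2a:
(2a)^2 + 3(2a) - 6 expands to 4a^2 + 6a - 6,
and factoring out 2 leaves 2(2a^2 + 3a - 3).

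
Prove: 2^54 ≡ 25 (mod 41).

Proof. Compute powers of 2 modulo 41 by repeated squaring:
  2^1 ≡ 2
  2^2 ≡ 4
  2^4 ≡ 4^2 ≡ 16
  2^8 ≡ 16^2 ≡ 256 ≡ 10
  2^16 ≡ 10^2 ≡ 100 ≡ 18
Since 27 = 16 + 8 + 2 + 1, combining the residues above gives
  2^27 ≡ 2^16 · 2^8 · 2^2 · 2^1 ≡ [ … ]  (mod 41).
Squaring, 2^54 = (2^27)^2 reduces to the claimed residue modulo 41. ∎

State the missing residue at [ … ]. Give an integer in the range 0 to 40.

2^16 · 2^8 · 2^2 · 2^1 ≡ 18 · 10 · 4 · 2 = 1440.
1440 mod 41 = 5, so 2^27 ≡ 5 (mod 41).

5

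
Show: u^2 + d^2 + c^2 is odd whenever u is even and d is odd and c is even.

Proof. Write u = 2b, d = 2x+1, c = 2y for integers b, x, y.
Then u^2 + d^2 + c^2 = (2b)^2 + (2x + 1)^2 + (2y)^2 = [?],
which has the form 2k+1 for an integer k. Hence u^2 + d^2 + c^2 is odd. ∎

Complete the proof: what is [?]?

(2b)^2 + (2x + 1)^2 + (2y)^2 = 4b^2 + 4x^2 + 4x + 4y^2 + 1
= 2(2b^2 + 2x^2 + 2x + 2y^2) + 1.
Since 2b^2 + 2x^2 + 2x + 2y^2 is an integer, the sum of squares is of the form 2k+1 for an integer k.

2(2b^2 + 2x^2 + 2x + 2y^2) + 1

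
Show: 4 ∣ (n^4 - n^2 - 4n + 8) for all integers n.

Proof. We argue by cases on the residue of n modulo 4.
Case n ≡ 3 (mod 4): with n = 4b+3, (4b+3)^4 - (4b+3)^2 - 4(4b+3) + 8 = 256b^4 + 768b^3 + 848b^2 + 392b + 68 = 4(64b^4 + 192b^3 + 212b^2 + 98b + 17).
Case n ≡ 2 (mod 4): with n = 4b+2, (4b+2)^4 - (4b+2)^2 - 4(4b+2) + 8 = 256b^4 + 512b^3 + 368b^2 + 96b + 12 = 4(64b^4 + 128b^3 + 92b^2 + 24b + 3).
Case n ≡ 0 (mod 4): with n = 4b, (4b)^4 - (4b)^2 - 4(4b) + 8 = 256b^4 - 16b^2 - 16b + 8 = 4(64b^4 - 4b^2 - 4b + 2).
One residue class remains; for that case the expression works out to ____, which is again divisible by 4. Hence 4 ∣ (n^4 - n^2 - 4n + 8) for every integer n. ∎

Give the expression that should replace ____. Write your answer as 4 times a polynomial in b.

4(64b^4 + 64b^3 + 20b^2 - 2b + 1)

Only n ≡ 1 (mod 4) is unaccounted for. Put n = 4b+1:
(4b+1)^4 - (4b+1)^2 - 4(4b+1) + 8 expands to 256b^4 + 256b^3 + 80b^2 - 8b + 4,
and factoring out 4 leaves 4(64b^4 + 64b^3 + 20b^2 - 2b + 1).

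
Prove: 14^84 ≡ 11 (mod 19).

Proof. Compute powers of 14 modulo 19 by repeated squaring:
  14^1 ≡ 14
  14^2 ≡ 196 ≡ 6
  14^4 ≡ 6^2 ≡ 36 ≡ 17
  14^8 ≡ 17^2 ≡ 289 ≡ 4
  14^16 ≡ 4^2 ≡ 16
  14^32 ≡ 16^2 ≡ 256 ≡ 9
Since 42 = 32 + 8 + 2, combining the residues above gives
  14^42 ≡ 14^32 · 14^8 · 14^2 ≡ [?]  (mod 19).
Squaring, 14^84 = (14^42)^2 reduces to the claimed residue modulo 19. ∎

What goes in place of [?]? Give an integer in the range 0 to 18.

7

Multiply the listed residues: 9 · 4 · 6 = 36 → 216.
Reducing modulo 19: 216 = 11·19 + 7, so 14^42 ≡ 7.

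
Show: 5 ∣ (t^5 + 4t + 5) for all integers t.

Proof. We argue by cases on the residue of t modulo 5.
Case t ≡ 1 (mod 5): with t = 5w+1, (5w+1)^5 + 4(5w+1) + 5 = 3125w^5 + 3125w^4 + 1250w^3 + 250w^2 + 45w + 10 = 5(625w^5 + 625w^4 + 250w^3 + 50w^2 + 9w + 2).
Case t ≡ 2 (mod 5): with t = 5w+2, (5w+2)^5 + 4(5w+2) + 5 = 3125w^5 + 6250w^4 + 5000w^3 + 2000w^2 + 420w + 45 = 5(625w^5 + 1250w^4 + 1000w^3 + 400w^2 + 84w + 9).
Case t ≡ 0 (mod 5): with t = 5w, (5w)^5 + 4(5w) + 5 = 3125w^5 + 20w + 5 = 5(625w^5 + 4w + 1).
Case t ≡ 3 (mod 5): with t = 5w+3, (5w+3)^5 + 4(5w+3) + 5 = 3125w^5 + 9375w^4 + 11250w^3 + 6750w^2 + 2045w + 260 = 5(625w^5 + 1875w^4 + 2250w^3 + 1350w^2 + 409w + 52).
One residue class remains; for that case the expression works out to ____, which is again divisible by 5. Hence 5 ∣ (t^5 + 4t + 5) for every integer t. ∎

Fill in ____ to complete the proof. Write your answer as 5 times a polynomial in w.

Only t ≡ 4 (mod 5) is unaccounted for. Put t = 5w+4:
(5w+4)^5 + 4(5w+4) + 5 expands to 3125w^5 + 12500w^4 + 20000w^3 + 16000w^2 + 6420w + 1045,
and factoring out 5 leaves 5(625w^5 + 2500w^4 + 4000w^3 + 3200w^2 + 1284w + 209).

5(625w^5 + 2500w^4 + 4000w^3 + 3200w^2 + 1284w + 209)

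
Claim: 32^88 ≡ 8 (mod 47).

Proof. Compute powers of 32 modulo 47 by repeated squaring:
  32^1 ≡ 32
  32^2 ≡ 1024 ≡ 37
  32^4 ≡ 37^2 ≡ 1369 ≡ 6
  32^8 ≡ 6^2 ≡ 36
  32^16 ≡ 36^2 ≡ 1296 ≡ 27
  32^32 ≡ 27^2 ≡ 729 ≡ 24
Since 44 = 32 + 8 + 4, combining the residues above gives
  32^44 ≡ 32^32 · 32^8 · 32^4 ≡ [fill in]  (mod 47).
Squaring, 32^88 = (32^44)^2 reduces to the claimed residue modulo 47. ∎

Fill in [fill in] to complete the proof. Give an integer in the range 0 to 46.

14

32^32 · 32^8 · 32^4 ≡ 24 · 36 · 6 = 5184.
5184 mod 47 = 14, so 32^44 ≡ 14 (mod 47).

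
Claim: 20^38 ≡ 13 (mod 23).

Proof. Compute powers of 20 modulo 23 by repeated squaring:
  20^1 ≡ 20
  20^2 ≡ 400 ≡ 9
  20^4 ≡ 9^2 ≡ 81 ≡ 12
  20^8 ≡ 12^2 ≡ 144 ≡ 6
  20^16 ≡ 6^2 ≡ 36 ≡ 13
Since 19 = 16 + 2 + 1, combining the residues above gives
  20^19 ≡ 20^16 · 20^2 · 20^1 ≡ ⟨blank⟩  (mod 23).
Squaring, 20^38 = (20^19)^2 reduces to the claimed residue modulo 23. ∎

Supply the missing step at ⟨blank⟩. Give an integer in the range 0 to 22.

Multiply the listed residues: 13 · 9 · 20 = 117 → 2340.
Reducing modulo 23: 2340 = 101·23 + 17, so 20^19 ≡ 17.

17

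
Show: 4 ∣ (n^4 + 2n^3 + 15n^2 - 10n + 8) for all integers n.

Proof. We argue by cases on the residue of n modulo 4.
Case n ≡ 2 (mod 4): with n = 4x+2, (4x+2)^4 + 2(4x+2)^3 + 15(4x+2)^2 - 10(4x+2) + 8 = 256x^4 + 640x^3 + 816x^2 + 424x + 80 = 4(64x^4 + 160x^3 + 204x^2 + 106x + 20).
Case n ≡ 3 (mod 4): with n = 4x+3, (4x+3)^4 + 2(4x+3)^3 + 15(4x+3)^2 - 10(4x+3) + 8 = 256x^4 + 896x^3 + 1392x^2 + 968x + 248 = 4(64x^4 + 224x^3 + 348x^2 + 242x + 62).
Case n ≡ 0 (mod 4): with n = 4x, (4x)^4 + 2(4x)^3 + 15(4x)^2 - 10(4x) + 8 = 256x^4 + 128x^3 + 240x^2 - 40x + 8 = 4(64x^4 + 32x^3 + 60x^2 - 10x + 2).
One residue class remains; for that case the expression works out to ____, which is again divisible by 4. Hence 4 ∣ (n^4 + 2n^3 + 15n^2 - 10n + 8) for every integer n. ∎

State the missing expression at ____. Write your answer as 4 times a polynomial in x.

4(64x^4 + 96x^3 + 108x^2 + 30x + 4)

Only n ≡ 1 (mod 4) is unaccounted for. Put n = 4x+1:
(4x+1)^4 + 2(4x+1)^3 + 15(4x+1)^2 - 10(4x+1) + 8 expands to 256x^4 + 384x^3 + 432x^2 + 120x + 16,
and factoring out 4 leaves 4(64x^4 + 96x^3 + 108x^2 + 30x + 4).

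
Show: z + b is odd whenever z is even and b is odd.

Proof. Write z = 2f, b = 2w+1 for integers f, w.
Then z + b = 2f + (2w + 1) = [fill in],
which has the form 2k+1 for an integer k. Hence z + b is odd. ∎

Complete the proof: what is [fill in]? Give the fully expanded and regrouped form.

2(f + w) + 1

2f + (2w + 1) = 2f + 2w + 1
= 2(f + w) + 1.
Since f + w is an integer, the sum is of the form 2k+1 for an integer k.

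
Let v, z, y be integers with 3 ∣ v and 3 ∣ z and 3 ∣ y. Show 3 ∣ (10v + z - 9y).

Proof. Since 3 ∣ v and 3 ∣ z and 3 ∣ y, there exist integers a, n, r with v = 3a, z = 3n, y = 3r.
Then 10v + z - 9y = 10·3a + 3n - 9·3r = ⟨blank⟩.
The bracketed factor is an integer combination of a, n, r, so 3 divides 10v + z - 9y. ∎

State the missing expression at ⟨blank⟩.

Each term has a factor of 3: 10·3a + 3n - 9·3r = 3·(10a + n - 9r).
Since 10a + n - 9r is an integer, 3 ∣ (10v + z - 9y).

3(10a + n - 9r)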